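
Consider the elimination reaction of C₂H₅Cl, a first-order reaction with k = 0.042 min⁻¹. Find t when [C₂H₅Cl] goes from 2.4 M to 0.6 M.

33.01 min

Step 1: For first-order: t = ln([C₂H₅Cl]₀/[C₂H₅Cl])/k
Step 2: t = ln(2.4/0.6)/0.042
Step 3: t = ln(4)/0.042
Step 4: t = 1.386/0.042 = 33.01 min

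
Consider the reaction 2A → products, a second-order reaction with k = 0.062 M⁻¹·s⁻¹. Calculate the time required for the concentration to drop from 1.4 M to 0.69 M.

11.85 s

Step 1: For second-order: t = (1/[A] - 1/[A]₀)/k
Step 2: t = (1/0.69 - 1/1.4)/0.062
Step 3: t = (1.449 - 0.7143)/0.062
Step 4: t = 0.735/0.062 = 11.85 s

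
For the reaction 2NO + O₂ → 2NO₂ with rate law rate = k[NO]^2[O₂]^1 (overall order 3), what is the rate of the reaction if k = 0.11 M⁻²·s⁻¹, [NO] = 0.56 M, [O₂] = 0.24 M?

0.008279 M/s

Step 1: The rate law is rate = k[NO]^2[O₂]^1, overall order = 2+1 = 3
Step 2: Substitute values: rate = 0.11 × (0.56)^2 × (0.24)^1
Step 3: rate = 0.11 × 0.3136 × 0.24 = 0.00827904 M/s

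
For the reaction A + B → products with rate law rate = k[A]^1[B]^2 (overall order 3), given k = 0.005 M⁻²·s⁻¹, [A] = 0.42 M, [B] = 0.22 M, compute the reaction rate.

0.0001016 M/s

Step 1: The rate law is rate = k[A]^1[B]^2, overall order = 1+2 = 3
Step 2: Substitute values: rate = 0.005 × (0.42)^1 × (0.22)^2
Step 3: rate = 0.005 × 0.42 × 0.0484 = 0.00010164 M/s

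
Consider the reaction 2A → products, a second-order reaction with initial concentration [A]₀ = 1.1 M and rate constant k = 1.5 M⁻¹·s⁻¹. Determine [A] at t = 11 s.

0.05744 M

Step 1: For a second-order reaction: 1/[A] = 1/[A]₀ + kt
Step 2: 1/[A] = 1/1.1 + 1.5 × 11
Step 3: 1/[A] = 0.9091 + 16.5 = 17.41
Step 4: [A] = 1/17.41 = 0.05744 M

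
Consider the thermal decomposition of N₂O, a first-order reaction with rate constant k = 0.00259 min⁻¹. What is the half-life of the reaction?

267.6 min

Step 1: For a first-order reaction, t₁/₂ = ln(2)/k
Step 2: t₁/₂ = ln(2)/0.00259
Step 3: t₁/₂ = 0.6931/0.00259 = 267.6 min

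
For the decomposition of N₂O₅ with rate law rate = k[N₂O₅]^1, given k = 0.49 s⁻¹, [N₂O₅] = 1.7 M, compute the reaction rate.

0.833 M/s

Step 1: Identify the rate law: rate = k[N₂O₅]^1
Step 2: Substitute values: rate = 0.49 × (1.7)^1
Step 3: Calculate: rate = 0.49 × 1.7 = 0.833 M/s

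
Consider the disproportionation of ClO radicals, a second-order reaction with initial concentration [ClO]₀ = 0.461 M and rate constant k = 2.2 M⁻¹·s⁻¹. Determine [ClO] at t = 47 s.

0.009472 M

Step 1: For a second-order reaction: 1/[ClO] = 1/[ClO]₀ + kt
Step 2: 1/[ClO] = 1/0.461 + 2.2 × 47
Step 3: 1/[ClO] = 2.169 + 103.4 = 105.6
Step 4: [ClO] = 1/105.6 = 0.009472 M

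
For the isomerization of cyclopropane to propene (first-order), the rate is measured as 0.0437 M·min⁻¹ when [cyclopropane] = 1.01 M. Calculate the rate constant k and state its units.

0.04327 min⁻¹

Step 1: rate = k[cyclopropane]^1, so k = rate / [cyclopropane]^1.
Step 2: k = 0.0437 / (1.01)^1 = 0.0437 / 1.01.
Step 3: k = 0.04327 min⁻¹.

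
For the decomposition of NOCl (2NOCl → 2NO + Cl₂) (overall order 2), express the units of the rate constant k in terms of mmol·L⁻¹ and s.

(mmol·L⁻¹)⁻¹·s⁻¹

Step 1: For overall order n, rate = k × (concentration)^n.
Step 2: Rate has units mmol·L⁻¹·s⁻¹; concentration term has units (mmol·L⁻¹)^2.
Step 3: k = rate / (concentration)^n, so units of k = (mmol·L⁻¹)^(1-2)·s⁻¹ = (mmol·L⁻¹)⁻¹·s⁻¹.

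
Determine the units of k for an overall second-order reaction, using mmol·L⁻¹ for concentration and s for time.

(mmol·L⁻¹)⁻¹·s⁻¹

Step 1: For overall order n, rate = k × (concentration)^n.
Step 2: Rate has units mmol·L⁻¹·s⁻¹; concentration term has units (mmol·L⁻¹)^2.
Step 3: k = rate / (concentration)^n, so units of k = (mmol·L⁻¹)^(1-2)·s⁻¹ = (mmol·L⁻¹)⁻¹·s⁻¹.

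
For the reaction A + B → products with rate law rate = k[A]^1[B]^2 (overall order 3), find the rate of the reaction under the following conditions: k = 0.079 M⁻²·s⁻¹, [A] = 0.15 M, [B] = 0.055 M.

3.585e-05 M/s

Step 1: The rate law is rate = k[A]^1[B]^2, overall order = 1+2 = 3
Step 2: Substitute values: rate = 0.079 × (0.15)^1 × (0.055)^2
Step 3: rate = 0.079 × 0.15 × 0.003025 = 3.58462e-05 M/s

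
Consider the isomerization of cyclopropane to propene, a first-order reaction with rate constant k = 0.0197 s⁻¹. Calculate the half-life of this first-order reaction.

35.19 s

Step 1: For a first-order reaction, t₁/₂ = ln(2)/k
Step 2: t₁/₂ = ln(2)/0.0197
Step 3: t₁/₂ = 0.6931/0.0197 = 35.19 s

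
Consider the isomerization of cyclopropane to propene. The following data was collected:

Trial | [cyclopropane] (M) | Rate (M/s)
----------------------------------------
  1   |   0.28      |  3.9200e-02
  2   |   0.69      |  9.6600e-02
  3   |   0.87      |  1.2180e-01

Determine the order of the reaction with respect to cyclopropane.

first order (1)

Step 1: Compare trials to find order n where rate₂/rate₁ = ([cyclopropane]₂/[cyclopropane]₁)^n
Step 2: rate₂/rate₁ = 9.6600e-02/3.9200e-02 = 2.464
Step 3: [cyclopropane]₂/[cyclopropane]₁ = 0.69/0.28 = 2.464
Step 4: n = ln(2.464)/ln(2.464) = 1.00 ≈ 1
Step 5: The reaction is first order in cyclopropane.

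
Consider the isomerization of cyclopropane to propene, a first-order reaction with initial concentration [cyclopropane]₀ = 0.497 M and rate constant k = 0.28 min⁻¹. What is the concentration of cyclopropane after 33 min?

4.825e-05 M

Step 1: For a first-order reaction: [cyclopropane] = [cyclopropane]₀ × e^(-kt)
Step 2: [cyclopropane] = 0.497 × e^(-0.28 × 33)
Step 3: [cyclopropane] = 0.497 × e^(-9.24)
Step 4: [cyclopropane] = 0.497 × 9.70776e-05 = 4.825e-05 M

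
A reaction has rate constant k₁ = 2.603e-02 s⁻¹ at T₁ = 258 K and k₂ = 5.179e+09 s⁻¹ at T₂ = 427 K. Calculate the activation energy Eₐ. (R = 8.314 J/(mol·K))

141.0 kJ/mol

Step 1: Use the two-temperature Arrhenius form: ln(k₂/k₁) = -Eₐ/R × (1/T₂ - 1/T₁)
Step 2: ln(k₂/k₁) = ln(5.179e+09/2.603e-02) = ln(1.98963e+11) = 26.0164
Step 3: 1/T₂ - 1/T₁ = 1/427 - 1/258 = -1.534049e-03 K⁻¹
Step 4: Eₐ = -R × ln(k₂/k₁) / (1/T₂ - 1/T₁) = -8.314 × 26.0164 / -1.534049e-03
Step 5: Eₐ = 1.4100e+05 J/mol = 141.0 kJ/mol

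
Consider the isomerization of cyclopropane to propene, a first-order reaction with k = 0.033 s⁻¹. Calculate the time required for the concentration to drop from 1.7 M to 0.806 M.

22.62 s

Step 1: For first-order: t = ln([cyclopropane]₀/[cyclopropane])/k
Step 2: t = ln(1.7/0.806)/0.033
Step 3: t = ln(2.109)/0.033
Step 4: t = 0.7463/0.033 = 22.62 s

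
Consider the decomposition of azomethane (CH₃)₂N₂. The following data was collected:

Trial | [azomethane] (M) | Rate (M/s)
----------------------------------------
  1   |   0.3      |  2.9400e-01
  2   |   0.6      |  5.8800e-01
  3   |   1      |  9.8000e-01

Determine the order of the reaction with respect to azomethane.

first order (1)

Step 1: Compare trials to find order n where rate₂/rate₁ = ([azomethane]₂/[azomethane]₁)^n
Step 2: rate₂/rate₁ = 5.8800e-01/2.9400e-01 = 2
Step 3: [azomethane]₂/[azomethane]₁ = 0.6/0.3 = 2
Step 4: n = ln(2)/ln(2) = 1.00 ≈ 1
Step 5: The reaction is first order in azomethane.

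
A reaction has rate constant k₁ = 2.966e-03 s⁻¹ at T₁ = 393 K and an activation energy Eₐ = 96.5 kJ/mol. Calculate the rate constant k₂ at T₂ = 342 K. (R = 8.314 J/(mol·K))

3.626e-05 s⁻¹

Step 1: Use the two-temperature Arrhenius form: ln(k₂/k₁) = -Eₐ/R × (1/T₂ - 1/T₁)
Step 2: Convert Eₐ to J/mol: 96.5 kJ/mol = 96500 J/mol
Step 3: 1/T₂ - 1/T₁ = 1/342 - 1/393 = 3.794473e-04 K⁻¹
Step 4: ln(k₂/k₁) = -96500/8.314 × 3.794473e-04 = -4.40422
Step 5: k₂ = k₁ × exp(-4.40422) = 2.966e-03 × 1.22256e-02 = 3.626e-05 s⁻¹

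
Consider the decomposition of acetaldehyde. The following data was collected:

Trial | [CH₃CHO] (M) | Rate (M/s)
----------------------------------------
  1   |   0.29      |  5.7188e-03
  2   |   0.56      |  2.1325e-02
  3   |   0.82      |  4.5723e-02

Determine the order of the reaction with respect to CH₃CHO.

second order (2)

Step 1: Compare trials to find order n where rate₂/rate₁ = ([CH₃CHO]₂/[CH₃CHO]₁)^n
Step 2: rate₂/rate₁ = 2.1325e-02/5.7188e-03 = 3.729
Step 3: [CH₃CHO]₂/[CH₃CHO]₁ = 0.56/0.29 = 1.931
Step 4: n = ln(3.729)/ln(1.931) = 2.00 ≈ 2
Step 5: The reaction is second order in CH₃CHO.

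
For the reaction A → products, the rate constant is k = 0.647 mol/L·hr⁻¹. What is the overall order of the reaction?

zeroth order (0)

Step 1: The units of k for an nth-order reaction are (concentration)^(1-n)·(time)⁻¹.
Step 2: Here k has units mol/L·hr⁻¹, so the concentration exponent is 1.
Step 3: 1 - n = 1 ⇒ n = 0. The reaction is zeroth order.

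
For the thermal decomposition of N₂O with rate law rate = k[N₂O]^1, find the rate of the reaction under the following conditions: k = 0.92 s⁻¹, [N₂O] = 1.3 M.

1.196 M/s

Step 1: Identify the rate law: rate = k[N₂O]^1
Step 2: Substitute values: rate = 0.92 × (1.3)^1
Step 3: Calculate: rate = 0.92 × 1.3 = 1.196 M/s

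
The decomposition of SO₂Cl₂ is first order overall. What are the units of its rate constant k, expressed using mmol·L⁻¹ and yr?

yr⁻¹

Step 1: For overall order n, rate = k × (concentration)^n.
Step 2: Rate has units mmol·L⁻¹·yr⁻¹; concentration term has units (mmol·L⁻¹)^1.
Step 3: k = rate / (concentration)^n, so units of k = (mmol·L⁻¹)^(1-1)·yr⁻¹ = yr⁻¹.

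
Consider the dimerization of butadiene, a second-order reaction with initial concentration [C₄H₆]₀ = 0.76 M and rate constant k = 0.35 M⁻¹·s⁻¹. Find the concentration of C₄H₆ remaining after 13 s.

0.1705 M

Step 1: For a second-order reaction: 1/[C₄H₆] = 1/[C₄H₆]₀ + kt
Step 2: 1/[C₄H₆] = 1/0.76 + 0.35 × 13
Step 3: 1/[C₄H₆] = 1.316 + 4.55 = 5.866
Step 4: [C₄H₆] = 1/5.866 = 0.1705 M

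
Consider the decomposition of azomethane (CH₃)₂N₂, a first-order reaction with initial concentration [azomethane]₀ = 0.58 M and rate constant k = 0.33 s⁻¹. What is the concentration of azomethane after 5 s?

0.1114 M

Step 1: For a first-order reaction: [azomethane] = [azomethane]₀ × e^(-kt)
Step 2: [azomethane] = 0.58 × e^(-0.33 × 5)
Step 3: [azomethane] = 0.58 × e^(-1.65)
Step 4: [azomethane] = 0.58 × 0.19205 = 0.1114 M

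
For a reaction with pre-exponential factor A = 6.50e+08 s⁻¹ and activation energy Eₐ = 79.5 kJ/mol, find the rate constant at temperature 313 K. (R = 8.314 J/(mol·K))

3.51e-05 s⁻¹

Step 1: Use the Arrhenius equation: k = A × exp(-Eₐ/RT)
Step 2: Convert Eₐ to J/mol: 79.5 kJ/mol = 79500 J/mol
Step 3: Calculate the exponent: -Eₐ/(RT) = -79500/(8.314 × 313) = -30.55011
Step 4: k = 6.50e+08 × exp(-30.55011)
Step 5: k = 6.50e+08 × 5.39828e-14 = 3.5089e-05 s⁻¹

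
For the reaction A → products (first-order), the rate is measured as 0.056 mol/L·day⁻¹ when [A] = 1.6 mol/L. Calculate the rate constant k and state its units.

0.035 day⁻¹

Step 1: rate = k[A]^1, so k = rate / [A]^1.
Step 2: k = 0.056 / (1.6)^1 = 0.056 / 1.6.
Step 3: k = 0.035 day⁻¹.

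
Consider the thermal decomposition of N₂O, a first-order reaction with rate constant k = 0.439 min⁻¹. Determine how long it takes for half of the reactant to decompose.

1.579 min

Step 1: For a first-order reaction, t₁/₂ = ln(2)/k
Step 2: t₁/₂ = ln(2)/0.439
Step 3: t₁/₂ = 0.6931/0.439 = 1.579 min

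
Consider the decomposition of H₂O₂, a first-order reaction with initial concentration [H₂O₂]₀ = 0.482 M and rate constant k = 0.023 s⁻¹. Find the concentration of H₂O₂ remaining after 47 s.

0.1635 M

Step 1: For a first-order reaction: [H₂O₂] = [H₂O₂]₀ × e^(-kt)
Step 2: [H₂O₂] = 0.482 × e^(-0.023 × 47)
Step 3: [H₂O₂] = 0.482 × e^(-1.081)
Step 4: [H₂O₂] = 0.482 × 0.339256 = 0.1635 M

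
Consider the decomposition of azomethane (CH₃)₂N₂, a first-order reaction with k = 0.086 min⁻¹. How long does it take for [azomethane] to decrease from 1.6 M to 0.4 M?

16.12 min

Step 1: For first-order: t = ln([azomethane]₀/[azomethane])/k
Step 2: t = ln(1.6/0.4)/0.086
Step 3: t = ln(4)/0.086
Step 4: t = 1.386/0.086 = 16.12 min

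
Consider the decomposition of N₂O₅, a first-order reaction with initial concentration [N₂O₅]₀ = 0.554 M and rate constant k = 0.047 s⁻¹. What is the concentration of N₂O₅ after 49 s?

0.05538 M

Step 1: For a first-order reaction: [N₂O₅] = [N₂O₅]₀ × e^(-kt)
Step 2: [N₂O₅] = 0.554 × e^(-0.047 × 49)
Step 3: [N₂O₅] = 0.554 × e^(-2.303)
Step 4: [N₂O₅] = 0.554 × 0.0999585 = 0.05538 M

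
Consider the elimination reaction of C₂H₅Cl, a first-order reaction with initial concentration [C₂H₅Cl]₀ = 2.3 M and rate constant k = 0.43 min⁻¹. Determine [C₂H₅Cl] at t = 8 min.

0.07375 M

Step 1: For a first-order reaction: [C₂H₅Cl] = [C₂H₅Cl]₀ × e^(-kt)
Step 2: [C₂H₅Cl] = 2.3 × e^(-0.43 × 8)
Step 3: [C₂H₅Cl] = 2.3 × e^(-3.44)
Step 4: [C₂H₅Cl] = 2.3 × 0.0320647 = 0.07375 M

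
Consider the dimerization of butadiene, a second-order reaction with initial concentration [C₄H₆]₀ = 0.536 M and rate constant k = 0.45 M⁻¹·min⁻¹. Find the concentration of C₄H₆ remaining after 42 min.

0.04816 M

Step 1: For a second-order reaction: 1/[C₄H₆] = 1/[C₄H₆]₀ + kt
Step 2: 1/[C₄H₆] = 1/0.536 + 0.45 × 42
Step 3: 1/[C₄H₆] = 1.866 + 18.9 = 20.77
Step 4: [C₄H₆] = 1/20.77 = 0.04816 M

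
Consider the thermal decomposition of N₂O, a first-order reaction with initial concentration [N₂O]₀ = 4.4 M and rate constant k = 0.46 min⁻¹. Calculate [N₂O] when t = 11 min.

0.02792 M

Step 1: For a first-order reaction: [N₂O] = [N₂O]₀ × e^(-kt)
Step 2: [N₂O] = 4.4 × e^(-0.46 × 11)
Step 3: [N₂O] = 4.4 × e^(-5.06)
Step 4: [N₂O] = 4.4 × 0.00634556 = 0.02792 M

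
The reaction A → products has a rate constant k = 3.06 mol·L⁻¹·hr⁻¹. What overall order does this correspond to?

zeroth order (0)

Step 1: The units of k for an nth-order reaction are (concentration)^(1-n)·(time)⁻¹.
Step 2: Here k has units mol·L⁻¹·hr⁻¹, so the concentration exponent is 1.
Step 3: 1 - n = 1 ⇒ n = 0. The reaction is zeroth order.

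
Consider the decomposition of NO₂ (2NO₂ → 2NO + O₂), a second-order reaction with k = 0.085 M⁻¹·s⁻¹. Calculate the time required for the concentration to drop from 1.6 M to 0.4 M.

22.06 s

Step 1: For second-order: t = (1/[NO₂] - 1/[NO₂]₀)/k
Step 2: t = (1/0.4 - 1/1.6)/0.085
Step 3: t = (2.5 - 0.625)/0.085
Step 4: t = 1.875/0.085 = 22.06 s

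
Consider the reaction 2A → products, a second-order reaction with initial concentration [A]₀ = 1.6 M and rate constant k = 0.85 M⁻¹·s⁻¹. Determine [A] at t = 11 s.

0.1003 M

Step 1: For a second-order reaction: 1/[A] = 1/[A]₀ + kt
Step 2: 1/[A] = 1/1.6 + 0.85 × 11
Step 3: 1/[A] = 0.625 + 9.35 = 9.975
Step 4: [A] = 1/9.975 = 0.1003 M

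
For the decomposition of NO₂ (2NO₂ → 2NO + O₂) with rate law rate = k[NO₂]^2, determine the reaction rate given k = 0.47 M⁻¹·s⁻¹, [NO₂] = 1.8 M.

1.523 M/s

Step 1: Identify the rate law: rate = k[NO₂]^2
Step 2: Substitute values: rate = 0.47 × (1.8)^2
Step 3: Calculate: rate = 0.47 × 3.24 = 1.5228 M/s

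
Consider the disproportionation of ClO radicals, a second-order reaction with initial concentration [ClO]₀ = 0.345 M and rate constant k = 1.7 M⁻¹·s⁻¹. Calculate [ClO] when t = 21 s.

0.02591 M

Step 1: For a second-order reaction: 1/[ClO] = 1/[ClO]₀ + kt
Step 2: 1/[ClO] = 1/0.345 + 1.7 × 21
Step 3: 1/[ClO] = 2.899 + 35.7 = 38.6
Step 4: [ClO] = 1/38.6 = 0.02591 M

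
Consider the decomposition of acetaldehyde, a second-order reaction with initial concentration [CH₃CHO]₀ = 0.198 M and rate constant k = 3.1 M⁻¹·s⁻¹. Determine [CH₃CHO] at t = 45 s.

0.006918 M

Step 1: For a second-order reaction: 1/[CH₃CHO] = 1/[CH₃CHO]₀ + kt
Step 2: 1/[CH₃CHO] = 1/0.198 + 3.1 × 45
Step 3: 1/[CH₃CHO] = 5.051 + 139.5 = 144.6
Step 4: [CH₃CHO] = 1/144.6 = 0.006918 M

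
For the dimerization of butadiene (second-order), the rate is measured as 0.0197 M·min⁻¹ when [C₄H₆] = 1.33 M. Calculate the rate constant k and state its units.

0.01114 M⁻¹·min⁻¹

Step 1: rate = k[C₄H₆]^2, so k = rate / [C₄H₆]^2.
Step 2: k = 0.0197 / (1.33)^2 = 0.0197 / 1.769.
Step 3: k = 0.01114 M⁻¹·min⁻¹.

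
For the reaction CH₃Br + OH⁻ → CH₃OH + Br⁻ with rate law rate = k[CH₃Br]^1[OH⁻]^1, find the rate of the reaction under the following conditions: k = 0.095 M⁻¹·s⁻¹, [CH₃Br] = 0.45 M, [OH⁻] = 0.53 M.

0.02266 M/s

Step 1: The rate law is rate = k[CH₃Br]^1[OH⁻]^1
Step 2: Substitute: rate = 0.095 × (0.45)^1 × (0.53)^1
Step 3: rate = 0.095 × 0.45 × 0.53 = 0.0226575 M/s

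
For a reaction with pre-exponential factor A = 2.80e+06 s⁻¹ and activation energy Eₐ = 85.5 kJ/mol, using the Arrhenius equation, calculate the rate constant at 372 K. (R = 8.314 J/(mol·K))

2.76e-06 s⁻¹

Step 1: Use the Arrhenius equation: k = A × exp(-Eₐ/RT)
Step 2: Convert Eₐ to J/mol: 85.5 kJ/mol = 85500 J/mol
Step 3: Calculate the exponent: -Eₐ/(RT) = -85500/(8.314 × 372) = -27.64478
Step 4: k = 2.80e+06 × exp(-27.64478)
Step 5: k = 2.80e+06 × 9.86335e-13 = 2.7617e-06 s⁻¹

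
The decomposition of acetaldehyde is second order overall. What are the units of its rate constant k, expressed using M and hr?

M⁻¹·hr⁻¹

Step 1: For overall order n, rate = k × (concentration)^n.
Step 2: Rate has units M·hr⁻¹; concentration term has units M^2.
Step 3: k = rate / (concentration)^n, so units of k = M^(1-2)·hr⁻¹ = M⁻¹·hr⁻¹.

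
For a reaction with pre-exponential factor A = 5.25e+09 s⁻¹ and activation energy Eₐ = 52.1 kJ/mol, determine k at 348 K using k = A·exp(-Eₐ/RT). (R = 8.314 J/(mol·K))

7.94e+01 s⁻¹

Step 1: Use the Arrhenius equation: k = A × exp(-Eₐ/RT)
Step 2: Convert Eₐ to J/mol: 52.1 kJ/mol = 52100 J/mol
Step 3: Calculate the exponent: -Eₐ/(RT) = -52100/(8.314 × 348) = -18.00729
Step 4: k = 5.25e+09 × exp(-18.00729)
Step 5: k = 5.25e+09 × 1.51194e-08 = 7.9377e+01 s⁻¹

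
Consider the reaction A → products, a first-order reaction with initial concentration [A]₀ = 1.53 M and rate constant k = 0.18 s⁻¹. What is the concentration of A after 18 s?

0.05992 M

Step 1: For a first-order reaction: [A] = [A]₀ × e^(-kt)
Step 2: [A] = 1.53 × e^(-0.18 × 18)
Step 3: [A] = 1.53 × e^(-3.24)
Step 4: [A] = 1.53 × 0.0391639 = 0.05992 M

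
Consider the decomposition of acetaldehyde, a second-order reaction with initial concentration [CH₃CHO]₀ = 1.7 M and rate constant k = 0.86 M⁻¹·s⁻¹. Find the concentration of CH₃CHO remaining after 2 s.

0.4332 M

Step 1: For a second-order reaction: 1/[CH₃CHO] = 1/[CH₃CHO]₀ + kt
Step 2: 1/[CH₃CHO] = 1/1.7 + 0.86 × 2
Step 3: 1/[CH₃CHO] = 0.5882 + 1.72 = 2.308
Step 4: [CH₃CHO] = 1/2.308 = 0.4332 M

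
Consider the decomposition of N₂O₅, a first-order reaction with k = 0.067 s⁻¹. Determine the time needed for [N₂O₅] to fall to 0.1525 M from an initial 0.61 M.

20.69 s

Step 1: For first-order: t = ln([N₂O₅]₀/[N₂O₅])/k
Step 2: t = ln(0.61/0.1525)/0.067
Step 3: t = ln(4)/0.067
Step 4: t = 1.386/0.067 = 20.69 s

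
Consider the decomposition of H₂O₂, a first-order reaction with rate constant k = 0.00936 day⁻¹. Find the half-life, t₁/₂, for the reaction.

74.05 day

Step 1: For a first-order reaction, t₁/₂ = ln(2)/k
Step 2: t₁/₂ = ln(2)/0.00936
Step 3: t₁/₂ = 0.6931/0.00936 = 74.05 day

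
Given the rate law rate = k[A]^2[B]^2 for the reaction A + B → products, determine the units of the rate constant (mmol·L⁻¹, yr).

(mmol·L⁻¹)⁻³·yr⁻¹

Step 1: Overall order = 2 + 2 = 4.
Step 2: rate has units mmol·L⁻¹·yr⁻¹; [A]^2[B]^2 has units (mmol·L⁻¹)^4.
Step 3: k = rate/([A]^2[B]^2), so units of k = (mmol·L⁻¹)^(1-4)·yr⁻¹ = (mmol·L⁻¹)⁻³·yr⁻¹.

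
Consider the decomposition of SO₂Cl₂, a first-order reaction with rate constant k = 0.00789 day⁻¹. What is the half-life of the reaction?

87.85 day

Step 1: For a first-order reaction, t₁/₂ = ln(2)/k
Step 2: t₁/₂ = ln(2)/0.00789
Step 3: t₁/₂ = 0.6931/0.00789 = 87.85 day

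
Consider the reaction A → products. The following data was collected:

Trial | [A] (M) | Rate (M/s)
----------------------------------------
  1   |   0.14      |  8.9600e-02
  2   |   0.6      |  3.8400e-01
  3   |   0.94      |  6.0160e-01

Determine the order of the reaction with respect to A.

first order (1)

Step 1: Compare trials to find order n where rate₂/rate₁ = ([A]₂/[A]₁)^n
Step 2: rate₂/rate₁ = 3.8400e-01/8.9600e-02 = 4.286
Step 3: [A]₂/[A]₁ = 0.6/0.14 = 4.286
Step 4: n = ln(4.286)/ln(4.286) = 1.00 ≈ 1
Step 5: The reaction is first order in A.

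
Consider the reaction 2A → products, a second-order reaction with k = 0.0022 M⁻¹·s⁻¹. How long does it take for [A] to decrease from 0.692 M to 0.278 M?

978.2 s

Step 1: For second-order: t = (1/[A] - 1/[A]₀)/k
Step 2: t = (1/0.278 - 1/0.692)/0.0022
Step 3: t = (3.597 - 1.445)/0.0022
Step 4: t = 2.152/0.0022 = 978.2 s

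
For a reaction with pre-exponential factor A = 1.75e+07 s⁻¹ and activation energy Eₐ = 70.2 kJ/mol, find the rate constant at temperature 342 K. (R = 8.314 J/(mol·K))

3.32e-04 s⁻¹

Step 1: Use the Arrhenius equation: k = A × exp(-Eₐ/RT)
Step 2: Convert Eₐ to J/mol: 70.2 kJ/mol = 70200 J/mol
Step 3: Calculate the exponent: -Eₐ/(RT) = -70200/(8.314 × 342) = -24.68886
Step 4: k = 1.75e+07 × exp(-24.68886)
Step 5: k = 1.75e+07 × 1.89568e-11 = 3.3174e-04 s⁻¹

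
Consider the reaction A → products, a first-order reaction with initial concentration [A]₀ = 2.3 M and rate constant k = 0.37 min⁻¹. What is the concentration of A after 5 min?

0.3616 M

Step 1: For a first-order reaction: [A] = [A]₀ × e^(-kt)
Step 2: [A] = 2.3 × e^(-0.37 × 5)
Step 3: [A] = 2.3 × e^(-1.85)
Step 4: [A] = 2.3 × 0.157237 = 0.3616 M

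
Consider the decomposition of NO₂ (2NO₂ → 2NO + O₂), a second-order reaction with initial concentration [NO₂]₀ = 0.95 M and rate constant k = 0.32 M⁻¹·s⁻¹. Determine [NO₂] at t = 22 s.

0.1236 M

Step 1: For a second-order reaction: 1/[NO₂] = 1/[NO₂]₀ + kt
Step 2: 1/[NO₂] = 1/0.95 + 0.32 × 22
Step 3: 1/[NO₂] = 1.053 + 7.04 = 8.093
Step 4: [NO₂] = 1/8.093 = 0.1236 M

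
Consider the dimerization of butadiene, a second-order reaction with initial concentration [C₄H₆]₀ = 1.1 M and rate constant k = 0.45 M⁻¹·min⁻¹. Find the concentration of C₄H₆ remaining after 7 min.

0.2464 M

Step 1: For a second-order reaction: 1/[C₄H₆] = 1/[C₄H₆]₀ + kt
Step 2: 1/[C₄H₆] = 1/1.1 + 0.45 × 7
Step 3: 1/[C₄H₆] = 0.9091 + 3.15 = 4.059
Step 4: [C₄H₆] = 1/4.059 = 0.2464 M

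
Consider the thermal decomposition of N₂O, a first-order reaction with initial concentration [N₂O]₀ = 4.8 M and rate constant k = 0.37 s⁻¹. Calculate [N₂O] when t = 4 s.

1.093 M

Step 1: For a first-order reaction: [N₂O] = [N₂O]₀ × e^(-kt)
Step 2: [N₂O] = 4.8 × e^(-0.37 × 4)
Step 3: [N₂O] = 4.8 × e^(-1.48)
Step 4: [N₂O] = 4.8 × 0.227638 = 1.093 M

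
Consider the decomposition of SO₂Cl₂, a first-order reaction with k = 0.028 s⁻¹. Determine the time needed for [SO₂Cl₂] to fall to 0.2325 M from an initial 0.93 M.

49.51 s

Step 1: For first-order: t = ln([SO₂Cl₂]₀/[SO₂Cl₂])/k
Step 2: t = ln(0.93/0.2325)/0.028
Step 3: t = ln(4)/0.028
Step 4: t = 1.386/0.028 = 49.51 s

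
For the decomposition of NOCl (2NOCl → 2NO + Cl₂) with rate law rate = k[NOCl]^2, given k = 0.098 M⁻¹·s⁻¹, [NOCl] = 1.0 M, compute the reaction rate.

0.098 M/s

Step 1: Identify the rate law: rate = k[NOCl]^2
Step 2: Substitute values: rate = 0.098 × (1.0)^2
Step 3: Calculate: rate = 0.098 × 1 = 0.098 M/s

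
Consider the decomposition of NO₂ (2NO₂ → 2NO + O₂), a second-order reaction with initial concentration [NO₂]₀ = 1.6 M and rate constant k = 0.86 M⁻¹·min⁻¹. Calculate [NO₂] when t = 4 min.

0.246 M

Step 1: For a second-order reaction: 1/[NO₂] = 1/[NO₂]₀ + kt
Step 2: 1/[NO₂] = 1/1.6 + 0.86 × 4
Step 3: 1/[NO₂] = 0.625 + 3.44 = 4.065
Step 4: [NO₂] = 1/4.065 = 0.246 M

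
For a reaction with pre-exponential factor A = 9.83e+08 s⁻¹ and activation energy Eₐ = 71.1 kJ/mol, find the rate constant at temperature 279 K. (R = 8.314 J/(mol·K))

4.79e-05 s⁻¹

Step 1: Use the Arrhenius equation: k = A × exp(-Eₐ/RT)
Step 2: Convert Eₐ to J/mol: 71.1 kJ/mol = 71100 J/mol
Step 3: Calculate the exponent: -Eₐ/(RT) = -71100/(8.314 × 279) = -30.65176
Step 4: k = 9.83e+08 × exp(-30.65176)
Step 5: k = 9.83e+08 × 4.87652e-14 = 4.7936e-05 s⁻¹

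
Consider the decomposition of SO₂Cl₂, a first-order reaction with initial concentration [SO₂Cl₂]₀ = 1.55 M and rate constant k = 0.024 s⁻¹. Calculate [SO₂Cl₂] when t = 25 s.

0.8507 M

Step 1: For a first-order reaction: [SO₂Cl₂] = [SO₂Cl₂]₀ × e^(-kt)
Step 2: [SO₂Cl₂] = 1.55 × e^(-0.024 × 25)
Step 3: [SO₂Cl₂] = 1.55 × e^(-0.6)
Step 4: [SO₂Cl₂] = 1.55 × 0.548812 = 0.8507 M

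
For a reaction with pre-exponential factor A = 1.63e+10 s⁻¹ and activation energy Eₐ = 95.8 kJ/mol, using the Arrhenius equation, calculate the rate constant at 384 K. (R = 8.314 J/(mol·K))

1.51e-03 s⁻¹

Step 1: Use the Arrhenius equation: k = A × exp(-Eₐ/RT)
Step 2: Convert Eₐ to J/mol: 95.8 kJ/mol = 95800 J/mol
Step 3: Calculate the exponent: -Eₐ/(RT) = -95800/(8.314 × 384) = -30.00712
Step 4: k = 1.63e+10 × exp(-30.00712)
Step 5: k = 1.63e+10 × 9.29123e-14 = 1.5145e-03 s⁻¹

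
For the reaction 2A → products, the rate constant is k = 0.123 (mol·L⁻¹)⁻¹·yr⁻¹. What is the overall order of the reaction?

second order (2)

Step 1: The units of k for an nth-order reaction are (concentration)^(1-n)·(time)⁻¹.
Step 2: Here k has units (mol·L⁻¹)⁻¹·yr⁻¹, so the concentration exponent is -1.
Step 3: 1 - n = -1 ⇒ n = 2. The reaction is second order.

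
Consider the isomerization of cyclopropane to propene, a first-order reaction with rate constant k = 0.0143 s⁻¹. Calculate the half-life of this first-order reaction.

48.47 s

Step 1: For a first-order reaction, t₁/₂ = ln(2)/k
Step 2: t₁/₂ = ln(2)/0.0143
Step 3: t₁/₂ = 0.6931/0.0143 = 48.47 s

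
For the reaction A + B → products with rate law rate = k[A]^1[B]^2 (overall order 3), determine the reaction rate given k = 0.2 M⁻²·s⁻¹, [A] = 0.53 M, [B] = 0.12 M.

0.001526 M/s

Step 1: The rate law is rate = k[A]^1[B]^2, overall order = 1+2 = 3
Step 2: Substitute values: rate = 0.2 × (0.53)^1 × (0.12)^2
Step 3: rate = 0.2 × 0.53 × 0.0144 = 0.0015264 M/s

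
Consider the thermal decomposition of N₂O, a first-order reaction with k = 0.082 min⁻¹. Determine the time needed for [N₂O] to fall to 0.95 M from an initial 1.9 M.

8.453 min

Step 1: For first-order: t = ln([N₂O]₀/[N₂O])/k
Step 2: t = ln(1.9/0.95)/0.082
Step 3: t = ln(2)/0.082
Step 4: t = 0.6931/0.082 = 8.453 min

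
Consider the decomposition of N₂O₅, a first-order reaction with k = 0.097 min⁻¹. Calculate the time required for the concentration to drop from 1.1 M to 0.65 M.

5.424 min

Step 1: For first-order: t = ln([N₂O₅]₀/[N₂O₅])/k
Step 2: t = ln(1.1/0.65)/0.097
Step 3: t = ln(1.692)/0.097
Step 4: t = 0.5261/0.097 = 5.424 min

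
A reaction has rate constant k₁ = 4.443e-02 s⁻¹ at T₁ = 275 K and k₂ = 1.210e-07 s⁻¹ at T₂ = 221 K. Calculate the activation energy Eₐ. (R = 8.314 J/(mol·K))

119.9 kJ/mol

Step 1: Use the two-temperature Arrhenius form: ln(k₂/k₁) = -Eₐ/R × (1/T₂ - 1/T₁)
Step 2: ln(k₂/k₁) = ln(1.210e-07/4.443e-02) = ln(2.72339e-06) = -12.8136
Step 3: 1/T₂ - 1/T₁ = 1/221 - 1/275 = 8.885232e-04 K⁻¹
Step 4: Eₐ = -R × ln(k₂/k₁) / (1/T₂ - 1/T₁) = -8.314 × -12.8136 / 8.885232e-04
Step 5: Eₐ = 1.1990e+05 J/mol = 119.9 kJ/mol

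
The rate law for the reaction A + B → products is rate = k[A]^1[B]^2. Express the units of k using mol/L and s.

(mol/L)⁻²·s⁻¹

Step 1: Overall order = 1 + 2 = 3.
Step 2: rate has units mol/L·s⁻¹; [A]^1[B]^2 has units (mol/L)^3.
Step 3: k = rate/([A]^1[B]^2), so units of k = (mol/L)^(1-3)·s⁻¹ = (mol/L)⁻²·s⁻¹.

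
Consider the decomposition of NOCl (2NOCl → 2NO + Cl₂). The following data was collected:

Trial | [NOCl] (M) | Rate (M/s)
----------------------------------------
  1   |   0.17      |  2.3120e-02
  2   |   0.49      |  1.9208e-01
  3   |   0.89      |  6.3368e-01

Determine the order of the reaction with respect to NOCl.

second order (2)

Step 1: Compare trials to find order n where rate₂/rate₁ = ([NOCl]₂/[NOCl]₁)^n
Step 2: rate₂/rate₁ = 1.9208e-01/2.3120e-02 = 8.308
Step 3: [NOCl]₂/[NOCl]₁ = 0.49/0.17 = 2.882
Step 4: n = ln(8.308)/ln(2.882) = 2.00 ≈ 2
Step 5: The reaction is second order in NOCl.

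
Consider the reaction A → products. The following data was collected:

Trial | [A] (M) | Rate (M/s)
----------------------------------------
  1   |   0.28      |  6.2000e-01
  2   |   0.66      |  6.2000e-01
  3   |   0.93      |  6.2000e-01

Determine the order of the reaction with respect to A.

zeroth order (0)

Step 1: Compare trials - when concentration changes, rate stays constant.
Step 2: rate₂/rate₁ = 6.2000e-01/6.2000e-01 = 1
Step 3: [A]₂/[A]₁ = 0.66/0.28 = 2.357
Step 4: Since rate ratio ≈ (conc ratio)^0, the reaction is zeroth order.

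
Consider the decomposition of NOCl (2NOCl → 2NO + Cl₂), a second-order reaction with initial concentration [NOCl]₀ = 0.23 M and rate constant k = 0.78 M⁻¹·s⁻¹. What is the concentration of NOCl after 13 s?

0.06902 M

Step 1: For a second-order reaction: 1/[NOCl] = 1/[NOCl]₀ + kt
Step 2: 1/[NOCl] = 1/0.23 + 0.78 × 13
Step 3: 1/[NOCl] = 4.348 + 10.14 = 14.49
Step 4: [NOCl] = 1/14.49 = 0.06902 M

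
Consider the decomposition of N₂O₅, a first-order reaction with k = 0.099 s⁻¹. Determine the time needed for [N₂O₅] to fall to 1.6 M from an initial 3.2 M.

7.001 s

Step 1: For first-order: t = ln([N₂O₅]₀/[N₂O₅])/k
Step 2: t = ln(3.2/1.6)/0.099
Step 3: t = ln(2)/0.099
Step 4: t = 0.6931/0.099 = 7.001 s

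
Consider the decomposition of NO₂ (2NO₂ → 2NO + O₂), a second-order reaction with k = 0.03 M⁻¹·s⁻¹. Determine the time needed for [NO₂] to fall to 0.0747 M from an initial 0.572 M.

388 s

Step 1: For second-order: t = (1/[NO₂] - 1/[NO₂]₀)/k
Step 2: t = (1/0.0747 - 1/0.572)/0.03
Step 3: t = (13.39 - 1.748)/0.03
Step 4: t = 11.64/0.03 = 388 s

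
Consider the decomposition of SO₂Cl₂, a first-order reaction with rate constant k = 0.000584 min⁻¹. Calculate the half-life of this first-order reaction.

1187 min

Step 1: For a first-order reaction, t₁/₂ = ln(2)/k
Step 2: t₁/₂ = ln(2)/0.000584
Step 3: t₁/₂ = 0.6931/0.000584 = 1187 min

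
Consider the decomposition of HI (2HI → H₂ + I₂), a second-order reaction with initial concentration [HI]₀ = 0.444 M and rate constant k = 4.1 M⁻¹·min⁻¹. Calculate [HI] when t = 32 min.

0.007493 M

Step 1: For a second-order reaction: 1/[HI] = 1/[HI]₀ + kt
Step 2: 1/[HI] = 1/0.444 + 4.1 × 32
Step 3: 1/[HI] = 2.252 + 131.2 = 133.5
Step 4: [HI] = 1/133.5 = 0.007493 M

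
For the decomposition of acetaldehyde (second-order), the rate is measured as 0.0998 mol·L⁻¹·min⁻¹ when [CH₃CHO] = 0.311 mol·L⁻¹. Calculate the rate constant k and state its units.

1.032 (mol·L⁻¹)⁻¹·min⁻¹

Step 1: rate = k[CH₃CHO]^2, so k = rate / [CH₃CHO]^2.
Step 2: k = 0.0998 / (0.311)^2 = 0.0998 / 0.09672.
Step 3: k = 1.032 (mol·L⁻¹)⁻¹·min⁻¹.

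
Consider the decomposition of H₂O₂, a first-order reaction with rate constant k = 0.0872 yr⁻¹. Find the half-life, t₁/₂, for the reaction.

7.949 yr

Step 1: For a first-order reaction, t₁/₂ = ln(2)/k
Step 2: t₁/₂ = ln(2)/0.0872
Step 3: t₁/₂ = 0.6931/0.0872 = 7.949 yr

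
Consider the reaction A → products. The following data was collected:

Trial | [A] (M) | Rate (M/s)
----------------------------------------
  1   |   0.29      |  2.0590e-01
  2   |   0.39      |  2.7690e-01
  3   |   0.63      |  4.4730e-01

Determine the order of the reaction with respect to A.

first order (1)

Step 1: Compare trials to find order n where rate₂/rate₁ = ([A]₂/[A]₁)^n
Step 2: rate₂/rate₁ = 2.7690e-01/2.0590e-01 = 1.345
Step 3: [A]₂/[A]₁ = 0.39/0.29 = 1.345
Step 4: n = ln(1.345)/ln(1.345) = 1.00 ≈ 1
Step 5: The reaction is first order in A.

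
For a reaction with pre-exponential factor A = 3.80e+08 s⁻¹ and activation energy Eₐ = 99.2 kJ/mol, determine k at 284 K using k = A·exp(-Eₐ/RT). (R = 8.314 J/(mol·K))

2.16e-10 s⁻¹

Step 1: Use the Arrhenius equation: k = A × exp(-Eₐ/RT)
Step 2: Convert Eₐ to J/mol: 99.2 kJ/mol = 99200 J/mol
Step 3: Calculate the exponent: -Eₐ/(RT) = -99200/(8.314 × 284) = -42.01296
Step 4: k = 3.80e+08 × exp(-42.01296)
Step 5: k = 3.80e+08 × 5.67549e-19 = 2.1567e-10 s⁻¹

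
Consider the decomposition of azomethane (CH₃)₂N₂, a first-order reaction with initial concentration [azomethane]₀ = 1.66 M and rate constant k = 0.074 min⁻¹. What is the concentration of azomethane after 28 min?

0.209 M

Step 1: For a first-order reaction: [azomethane] = [azomethane]₀ × e^(-kt)
Step 2: [azomethane] = 1.66 × e^(-0.074 × 28)
Step 3: [azomethane] = 1.66 × e^(-2.072)
Step 4: [azomethane] = 1.66 × 0.125934 = 0.209 M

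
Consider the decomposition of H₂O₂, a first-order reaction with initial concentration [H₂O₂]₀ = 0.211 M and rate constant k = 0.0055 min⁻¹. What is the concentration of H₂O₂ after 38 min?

0.1712 M

Step 1: For a first-order reaction: [H₂O₂] = [H₂O₂]₀ × e^(-kt)
Step 2: [H₂O₂] = 0.211 × e^(-0.0055 × 38)
Step 3: [H₂O₂] = 0.211 × e^(-0.209)
Step 4: [H₂O₂] = 0.211 × 0.811395 = 0.1712 M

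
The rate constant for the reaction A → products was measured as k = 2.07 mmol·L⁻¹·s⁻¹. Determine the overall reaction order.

zeroth order (0)

Step 1: The units of k for an nth-order reaction are (concentration)^(1-n)·(time)⁻¹.
Step 2: Here k has units mmol·L⁻¹·s⁻¹, so the concentration exponent is 1.
Step 3: 1 - n = 1 ⇒ n = 0. The reaction is zeroth order.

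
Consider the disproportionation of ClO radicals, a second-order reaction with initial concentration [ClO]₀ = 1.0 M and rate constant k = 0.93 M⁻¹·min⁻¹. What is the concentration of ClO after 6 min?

0.152 M

Step 1: For a second-order reaction: 1/[ClO] = 1/[ClO]₀ + kt
Step 2: 1/[ClO] = 1/1.0 + 0.93 × 6
Step 3: 1/[ClO] = 1 + 5.58 = 6.58
Step 4: [ClO] = 1/6.58 = 0.152 M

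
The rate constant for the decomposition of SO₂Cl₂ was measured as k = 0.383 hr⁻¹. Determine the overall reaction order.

first order (1)

Step 1: The units of k for an nth-order reaction are (concentration)^(1-n)·(time)⁻¹.
Step 2: Here k has units hr⁻¹, so the concentration exponent is 0.
Step 3: 1 - n = 0 ⇒ n = 1. The reaction is first order.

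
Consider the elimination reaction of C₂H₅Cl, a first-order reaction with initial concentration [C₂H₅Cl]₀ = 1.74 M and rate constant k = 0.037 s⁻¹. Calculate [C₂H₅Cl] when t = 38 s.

0.4265 M

Step 1: For a first-order reaction: [C₂H₅Cl] = [C₂H₅Cl]₀ × e^(-kt)
Step 2: [C₂H₅Cl] = 1.74 × e^(-0.037 × 38)
Step 3: [C₂H₅Cl] = 1.74 × e^(-1.406)
Step 4: [C₂H₅Cl] = 1.74 × 0.245122 = 0.4265 M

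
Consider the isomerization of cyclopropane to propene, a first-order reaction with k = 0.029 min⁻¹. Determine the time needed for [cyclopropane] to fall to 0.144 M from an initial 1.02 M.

67.51 min

Step 1: For first-order: t = ln([cyclopropane]₀/[cyclopropane])/k
Step 2: t = ln(1.02/0.144)/0.029
Step 3: t = ln(7.083)/0.029
Step 4: t = 1.958/0.029 = 67.51 min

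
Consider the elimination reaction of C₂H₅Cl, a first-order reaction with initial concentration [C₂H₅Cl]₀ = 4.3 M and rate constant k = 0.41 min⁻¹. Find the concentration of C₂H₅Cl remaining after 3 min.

1.257 M

Step 1: For a first-order reaction: [C₂H₅Cl] = [C₂H₅Cl]₀ × e^(-kt)
Step 2: [C₂H₅Cl] = 4.3 × e^(-0.41 × 3)
Step 3: [C₂H₅Cl] = 4.3 × e^(-1.23)
Step 4: [C₂H₅Cl] = 4.3 × 0.292293 = 1.257 M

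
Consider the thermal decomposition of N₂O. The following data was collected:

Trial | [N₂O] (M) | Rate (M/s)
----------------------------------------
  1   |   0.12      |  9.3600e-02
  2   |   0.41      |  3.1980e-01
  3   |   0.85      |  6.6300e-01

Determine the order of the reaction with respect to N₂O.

first order (1)

Step 1: Compare trials to find order n where rate₂/rate₁ = ([N₂O]₂/[N₂O]₁)^n
Step 2: rate₂/rate₁ = 3.1980e-01/9.3600e-02 = 3.417
Step 3: [N₂O]₂/[N₂O]₁ = 0.41/0.12 = 3.417
Step 4: n = ln(3.417)/ln(3.417) = 1.00 ≈ 1
Step 5: The reaction is first order in N₂O.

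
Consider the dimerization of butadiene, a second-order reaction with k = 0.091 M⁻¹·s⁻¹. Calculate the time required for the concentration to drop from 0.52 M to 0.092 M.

98.31 s

Step 1: For second-order: t = (1/[C₄H₆] - 1/[C₄H₆]₀)/k
Step 2: t = (1/0.092 - 1/0.52)/0.091
Step 3: t = (10.87 - 1.923)/0.091
Step 4: t = 8.946/0.091 = 98.31 s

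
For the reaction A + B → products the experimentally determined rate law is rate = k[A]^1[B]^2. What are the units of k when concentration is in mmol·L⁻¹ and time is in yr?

(mmol·L⁻¹)⁻²·yr⁻¹

Step 1: Overall order = 1 + 2 = 3.
Step 2: rate has units mmol·L⁻¹·yr⁻¹; [A]^1[B]^2 has units (mmol·L⁻¹)^3.
Step 3: k = rate/([A]^1[B]^2), so units of k = (mmol·L⁻¹)^(1-3)·yr⁻¹ = (mmol·L⁻¹)⁻²·yr⁻¹.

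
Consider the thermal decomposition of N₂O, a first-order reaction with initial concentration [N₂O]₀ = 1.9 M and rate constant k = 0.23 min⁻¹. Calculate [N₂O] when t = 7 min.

0.3798 M

Step 1: For a first-order reaction: [N₂O] = [N₂O]₀ × e^(-kt)
Step 2: [N₂O] = 1.9 × e^(-0.23 × 7)
Step 3: [N₂O] = 1.9 × e^(-1.61)
Step 4: [N₂O] = 1.9 × 0.199888 = 0.3798 M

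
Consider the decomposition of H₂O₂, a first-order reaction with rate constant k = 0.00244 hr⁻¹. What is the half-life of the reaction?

284.1 hr

Step 1: For a first-order reaction, t₁/₂ = ln(2)/k
Step 2: t₁/₂ = ln(2)/0.00244
Step 3: t₁/₂ = 0.6931/0.00244 = 284.1 hr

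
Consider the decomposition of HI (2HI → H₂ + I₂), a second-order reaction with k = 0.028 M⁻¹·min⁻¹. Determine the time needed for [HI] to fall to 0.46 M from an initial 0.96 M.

40.44 min

Step 1: For second-order: t = (1/[HI] - 1/[HI]₀)/k
Step 2: t = (1/0.46 - 1/0.96)/0.028
Step 3: t = (2.174 - 1.042)/0.028
Step 4: t = 1.132/0.028 = 40.44 min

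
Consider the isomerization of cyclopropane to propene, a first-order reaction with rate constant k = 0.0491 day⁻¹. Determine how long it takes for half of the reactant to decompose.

14.12 day

Step 1: For a first-order reaction, t₁/₂ = ln(2)/k
Step 2: t₁/₂ = ln(2)/0.0491
Step 3: t₁/₂ = 0.6931/0.0491 = 14.12 day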